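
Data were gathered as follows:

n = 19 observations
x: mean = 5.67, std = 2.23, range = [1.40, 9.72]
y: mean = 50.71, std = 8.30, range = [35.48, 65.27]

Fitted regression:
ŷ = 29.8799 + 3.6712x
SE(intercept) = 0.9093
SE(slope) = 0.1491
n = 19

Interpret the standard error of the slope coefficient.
The slope 3.6712 is pinned down to within about ±0.1491 (one SE) by these data — relative uncertainty 4.1%, i.e. precise.

SE(β̂₁) = s / √Sxx, where s is the residual standard deviation and Sxx = Σ(x − x̄)². It is the yardstick for how far β̂₁ = 3.6712 could plausibly be from the true slope.

Relative precision:
- SE / |β̂₁| = 0.1491 / 3.6712 = 4.1%
- Rule of thumb (under 20%: precise; 20% to under 50%: moderately precise; 50% or more: imprecise) → precise

Rough 95% range (±2 SE): 3.6712 ± 0.2982 → (3.3730, 3.9694).

What drives SE(β̂₁): larger n (here n = 19) → smaller SE; wider spread of x values → smaller SE.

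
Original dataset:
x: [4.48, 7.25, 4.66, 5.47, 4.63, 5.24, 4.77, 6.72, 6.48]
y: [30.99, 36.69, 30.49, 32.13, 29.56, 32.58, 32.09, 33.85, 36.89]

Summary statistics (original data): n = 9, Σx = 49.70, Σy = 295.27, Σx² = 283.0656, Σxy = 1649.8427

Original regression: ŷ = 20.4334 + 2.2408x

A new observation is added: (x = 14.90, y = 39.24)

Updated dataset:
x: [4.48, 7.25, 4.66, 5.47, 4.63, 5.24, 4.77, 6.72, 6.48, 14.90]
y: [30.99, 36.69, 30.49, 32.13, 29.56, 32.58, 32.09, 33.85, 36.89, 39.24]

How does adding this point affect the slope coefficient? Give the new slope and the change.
Adding the point moves β₁ from 2.2408 to 0.8385, i.e. it decreases by 1.4023 (-62.6%).

x = 14.90 lies well outside the original x-range [4.48, 7.25] (x̄ ≈ 5.52), so this observation has high leverage and can move the slope substantially.

Step 1: Update the sums with the new point (n goes from 9 to 10)
Σx  = 49.70 + 14.90 = 64.60
Σy  = 295.27 + 39.24 = 334.51
Σx² = 283.0656 + 14.90² = 283.0656 + 222.0100 = 505.0756
Σxy = 1649.8427 + 14.90×39.24 = 1649.8427 + 584.6760 = 2234.5187

Step 2: Recompute the slope with b₁ = (nΣxy − ΣxΣy) / (nΣx² − (Σx)²)
Numerator   = 10×2234.5187 − 64.60×334.51 = 22345.1870 − 21609.3460 = 735.8410
Denominator = 10×505.0756 − 64.60² = 5050.7560 − 4173.1600 = 877.5960
b₁(new) = 735.8410 / 877.5960 = 0.8385

(Same formula on the original sums: (9×1649.8427 − 49.70×295.27) / (9×283.0656 − 49.70²) = 173.6653 / 77.5004 = 2.2408, matching the given fit.)

Step 3: Change in slope
Δβ₁ = 0.8385 − 2.2408 = -1.4023
Relative change = -1.4023 / 2.2408 × 100% = -62.6%
→ the slope decreases when the point is added.

Because the point sits below the extension of the original line at a high-leverage x, it tilts the fit down.
In practice: refit with and without it and report both if conclusions differ; examine leverage (hᵢ) and Cook's distance rather than deleting it automatically.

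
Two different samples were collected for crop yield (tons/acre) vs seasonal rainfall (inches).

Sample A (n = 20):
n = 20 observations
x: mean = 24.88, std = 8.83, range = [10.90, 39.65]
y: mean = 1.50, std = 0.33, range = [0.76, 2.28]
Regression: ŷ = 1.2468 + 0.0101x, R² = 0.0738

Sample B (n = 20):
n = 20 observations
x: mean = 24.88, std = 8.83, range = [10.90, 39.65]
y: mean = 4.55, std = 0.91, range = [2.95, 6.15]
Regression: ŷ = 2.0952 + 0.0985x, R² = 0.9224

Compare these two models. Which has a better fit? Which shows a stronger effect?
Model B has the better fit (R² = 0.9224 vs 0.0738). Model B shows the stronger effect (|β₁| = 0.0985 vs 0.0101).

Model Comparison:

Goodness of fit (R²):
- Model A: R² = 0.0738 → 7.38% of variance in crop yield explained
- Model B: R² = 0.9224 → 92.24% of variance in crop yield explained
- 0.9224 > 0.0738 → Model B has the better fit

Effect size (slope magnitude):
- Model A: β₁ = 0.0101 → predicted crop yield rises 0.0101 tons/acre per additional inch of rainfall
- Model B: β₁ = 0.0985 → predicted crop yield rises 0.0985 tons/acre per additional inch of rainfall
- |0.0101| < |0.0985| → Model B shows the stronger marginal effect

Note: The two samples could reflect different populations, time periods, or measurement quality.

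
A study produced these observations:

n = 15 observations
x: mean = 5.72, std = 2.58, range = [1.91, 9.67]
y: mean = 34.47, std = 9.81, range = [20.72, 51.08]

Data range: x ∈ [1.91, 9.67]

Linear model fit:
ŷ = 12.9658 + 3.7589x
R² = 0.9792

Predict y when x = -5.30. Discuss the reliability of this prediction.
ŷ = -6.9564 (extrapolation — x = -5.30 lies outside [1.91, 9.67], so reliability is low).

Prediction calculation:
ŷ = 12.9658 + 3.7589 × (-5.30)
ŷ = -6.9564

Reliability:
- Data range: x ∈ [1.91, 9.67]
- Prediction point: x = -5.30 is 7.21 units below the observed range → this is EXTRAPOLATION, not interpolation

Why that matters here:
- There are no observations near this x to validate the fitted line there
- Real relationships often flatten, saturate, or turn nonlinear at extremes
- The linear relationship may not hold outside the observed range

The R² = 0.9792 only validates the fit within [1.91, 9.67]; treat ŷ = -6.9564 with caution.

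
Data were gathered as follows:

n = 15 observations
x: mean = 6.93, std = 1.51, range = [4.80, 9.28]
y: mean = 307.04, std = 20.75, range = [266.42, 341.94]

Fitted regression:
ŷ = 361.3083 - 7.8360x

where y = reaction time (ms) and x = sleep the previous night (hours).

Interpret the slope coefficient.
An increase of one hour in sleep is associated with a 7.8360 ms decrease in predicted reaction time.

The slope coefficient β₁ = -7.8360 represents the marginal effect of sleep on reaction time.

Interpretation:
- Sleep up by 1 hour → predicted reaction time decreases by 7.8360 ms
- The effect is assumed constant over the observed range of x (linearity)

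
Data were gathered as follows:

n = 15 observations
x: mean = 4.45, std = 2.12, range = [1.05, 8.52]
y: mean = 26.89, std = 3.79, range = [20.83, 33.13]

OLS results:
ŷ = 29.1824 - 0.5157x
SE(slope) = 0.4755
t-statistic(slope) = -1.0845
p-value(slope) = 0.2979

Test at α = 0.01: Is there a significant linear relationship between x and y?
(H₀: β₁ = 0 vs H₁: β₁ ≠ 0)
Since p-value = 0.2979 ≥ α = 0.01, fail to reject H₀ — the slope is not significantly different from 0.

Hypothesis test for the slope coefficient:

H₀: β₁ = 0 (no linear relationship)
H₁: β₁ ≠ 0 (linear relationship exists)

Test statistic: t = β̂₁ / SE(β̂₁) = -0.5157 / 0.4755 = -1.0845

With df = 13, the two-sided p-value for |t| = 1.0845 is 0.2979.

Decision rule: reject H₀ if p-value < α.
p-value = 0.2979 ≥ α = 0.01 → fail to reject H₀.

There is not sufficient evidence at the 1% significance level to conclude that a linear relationship exists between x and y.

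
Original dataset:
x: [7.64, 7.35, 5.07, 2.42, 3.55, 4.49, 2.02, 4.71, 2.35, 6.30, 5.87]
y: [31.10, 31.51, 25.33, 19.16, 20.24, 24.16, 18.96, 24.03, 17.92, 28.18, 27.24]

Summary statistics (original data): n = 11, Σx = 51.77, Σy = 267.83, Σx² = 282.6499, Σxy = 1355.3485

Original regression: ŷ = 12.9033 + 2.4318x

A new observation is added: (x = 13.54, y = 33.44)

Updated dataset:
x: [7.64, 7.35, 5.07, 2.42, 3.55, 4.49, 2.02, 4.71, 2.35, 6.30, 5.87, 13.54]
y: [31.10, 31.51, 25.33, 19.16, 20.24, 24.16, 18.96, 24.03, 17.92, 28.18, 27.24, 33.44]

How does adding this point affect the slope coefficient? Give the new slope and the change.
Adding the point moves β₁ from 2.4318 to 1.5241, i.e. it decreases by 0.9077 (-37.3%).

x = 13.54 lies well outside the original x-range [2.02, 7.64] (x̄ ≈ 4.71), so this observation has high leverage and can move the slope substantially.

Step 1: Update the sums with the new point (n goes from 11 to 12)
Σx  = 51.77 + 13.54 = 65.31
Σy  = 267.83 + 33.44 = 301.27
Σx² = 282.6499 + 13.54² = 282.6499 + 183.3316 = 465.9815
Σxy = 1355.3485 + 13.54×33.44 = 1355.3485 + 452.7776 = 1808.1261

Step 2: Recompute the slope with b₁ = (nΣxy − ΣxΣy) / (nΣx² − (Σx)²)
Numerator   = 12×1808.1261 − 65.31×301.27 = 21697.5132 − 19675.9437 = 2021.5695
Denominator = 12×465.9815 − 65.31² = 5591.7780 − 4265.3961 = 1326.3819
b₁(new) = 2021.5695 / 1326.3819 = 1.5241

(Same formula on the original sums: (11×1355.3485 − 51.77×267.83) / (11×282.6499 − 51.77²) = 1043.2744 / 429.0160 = 2.4318, matching the given fit.)

Step 3: Change in slope
Δβ₁ = 1.5241 − 2.4318 = -0.9077
Relative change = -0.9077 / 2.4318 × 100% = -37.3%
→ the slope decreases when the point is added.

Because the point sits below the extension of the original line at a high-leverage x, it tilts the fit down.
In practice: examine leverage (hᵢ) and Cook's distance rather than deleting it automatically; investigate whether it comes from the same population as the rest of the sample.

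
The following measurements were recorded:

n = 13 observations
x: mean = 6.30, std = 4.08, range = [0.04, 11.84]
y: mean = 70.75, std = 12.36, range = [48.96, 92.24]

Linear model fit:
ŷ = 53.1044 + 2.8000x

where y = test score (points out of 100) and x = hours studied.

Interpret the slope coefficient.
An increase of one hour in study time is associated with a 2.8000 points increase in predicted test score.

The slope coefficient β₁ = 2.8000 represents the marginal effect of study time on test score.

Interpretation:
- Study time up by 1 hour → predicted test score increases by 2.8000 points
- This is a linear approximation: the same per-unit change is assumed across the whole observed x range
- The slope describes association in these data, not necessarily a causal effect

(β₀ = 53.1044 is the fitted value at x = 0 and is not part of the slope interpretation.)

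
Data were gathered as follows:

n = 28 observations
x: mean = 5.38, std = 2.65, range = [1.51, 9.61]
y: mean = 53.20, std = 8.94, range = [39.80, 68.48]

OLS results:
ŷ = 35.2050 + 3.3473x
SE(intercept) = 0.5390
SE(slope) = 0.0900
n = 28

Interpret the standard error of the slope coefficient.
SE(slope) = 0.0900 measures the uncertainty in the estimated slope. The coefficient is estimated precisely (SE/|β̂₁| = 2.7%).

SE(β̂₁) = 0.0900 says: if we drew many samples of n = 28 from the same population and refit each time, the fitted slopes would scatter with a standard deviation of roughly 0.0900 around the true β₁.

Relative precision:
- SE / |β̂₁| = 0.0900 / 3.3473 = 2.7%
- Rule of thumb (under 20%: precise; 20% to under 50%: moderately precise; 50% or more: imprecise) → precise

Rough 95% range (±2 SE): 3.3473 ± 0.1800 → (3.1673, 3.5273).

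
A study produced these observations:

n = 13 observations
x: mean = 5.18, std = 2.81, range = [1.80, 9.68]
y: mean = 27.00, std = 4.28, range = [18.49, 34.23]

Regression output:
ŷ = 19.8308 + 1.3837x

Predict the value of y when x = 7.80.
ŷ = 30.6237

Plug x = 7.80 into the fitted line:

ŷ = 19.8308 + 1.3837 × 7.80
ŷ = 19.8308 + 10.7929
ŷ = 30.6237

This is the fitted mean response at that x — an individual observation would come with a wider prediction interval.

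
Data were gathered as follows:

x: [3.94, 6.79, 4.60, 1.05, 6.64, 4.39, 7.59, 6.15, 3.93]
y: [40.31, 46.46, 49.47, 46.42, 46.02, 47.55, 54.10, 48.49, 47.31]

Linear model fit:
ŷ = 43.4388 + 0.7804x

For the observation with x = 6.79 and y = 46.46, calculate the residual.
Residual = -2.2777

The residual is the difference between the actual value and the predicted value:

Residual = y - ŷ

Step 1: Calculate predicted value
ŷ = 43.4388 + 0.7804 × 6.79
ŷ = 48.7377

Step 2: Calculate residual
Residual = 46.46 - 48.7377
Residual = -2.2777

Sign check: y < ŷ, so the point is below the line and the fit overestimates here.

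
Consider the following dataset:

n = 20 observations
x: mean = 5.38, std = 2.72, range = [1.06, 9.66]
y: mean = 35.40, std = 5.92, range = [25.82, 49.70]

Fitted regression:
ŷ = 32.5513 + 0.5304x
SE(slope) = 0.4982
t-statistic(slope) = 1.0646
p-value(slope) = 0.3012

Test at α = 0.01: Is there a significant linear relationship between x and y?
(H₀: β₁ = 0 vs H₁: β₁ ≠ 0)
p-value = 0.3012 ≥ α = 0.01, so we fail to reject H₀. The relationship is not significant.

Hypothesis test for the slope coefficient:

H₀: β₁ = 0 (no linear relationship)
H₁: β₁ ≠ 0 (linear relationship exists)

Test statistic: t = β̂₁ / SE(β̂₁) = 0.5304 / 0.4982 = 1.0646

With df = 18, the two-sided p-value for |t| = 1.0646 is 0.3012.

Decision rule: reject H₀ if p-value < α.
p-value = 0.3012 ≥ α = 0.01 → fail to reject H₀.

Conclusion: the linear association between x and y is not significant at the 1% level.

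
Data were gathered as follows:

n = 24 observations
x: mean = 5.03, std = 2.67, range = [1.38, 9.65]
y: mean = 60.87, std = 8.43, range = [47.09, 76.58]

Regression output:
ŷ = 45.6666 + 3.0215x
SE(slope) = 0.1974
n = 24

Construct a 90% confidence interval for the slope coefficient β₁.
The 90% CI for β₁ is (2.6825, 3.3605)

Confidence interval for the slope:

The 90% CI for β₁ is: β̂₁ ± t*(α/2, n-2) × SE(β̂₁)

Step 1: Find critical t-value
- Confidence level = 0.9
- Degrees of freedom = n - 2 = 24 - 2 = 22
- t*(α/2, 22) = 1.7171

Step 2: Calculate margin of error
Margin = 1.7171 × 0.1974 = 0.3390

Step 3: Construct interval
CI = 3.0215 ± 0.3390
CI = (2.6825, 3.3605)

Interpretation: each one-unit increase in x is associated with a change in mean y of between 2.6825 and 3.3605, with 90% confidence.
Both endpoints are positive, so the data support a genuinely positive slope at this confidence level.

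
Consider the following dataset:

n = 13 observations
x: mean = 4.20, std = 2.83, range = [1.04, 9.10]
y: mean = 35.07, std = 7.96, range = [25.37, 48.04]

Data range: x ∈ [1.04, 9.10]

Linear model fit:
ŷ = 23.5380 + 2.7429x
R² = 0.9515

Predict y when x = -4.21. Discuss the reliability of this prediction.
ŷ = 11.9904 (extrapolation — x = -4.21 lies outside [1.04, 9.10], so reliability is low).

Prediction calculation:
ŷ = 23.5380 + 2.7429 × (-4.21)
ŷ = 11.9904

Reliability:
- Data range: x ∈ [1.04, 9.10]
- Prediction point: x = -4.21 is 5.25 units below the observed range → this is EXTRAPOLATION, not interpolation

Why that matters here:
- The linear relationship may not hold outside the observed range
- R² describes fit only over the sampled x values; it says nothing about behaviour beyond them
- Real relationships often flatten, saturate, or turn nonlinear at extremes

A defensible statement: 'if the linear trend continued to x = -4.21, y would be about 11.9904' — the premise is untested.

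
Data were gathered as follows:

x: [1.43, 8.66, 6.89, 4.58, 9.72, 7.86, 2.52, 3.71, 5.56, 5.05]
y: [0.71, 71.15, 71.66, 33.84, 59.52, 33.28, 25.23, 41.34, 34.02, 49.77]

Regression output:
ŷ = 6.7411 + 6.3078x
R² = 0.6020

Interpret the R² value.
About 60.20% of the variability in y is accounted for by the regression on x (R² = 0.6020) — a moderate linear fit.

R² (coefficient of determination) measures the proportion of variance in y explained by the regression model.

Here R² = 0.6020:
- Explained: 60.20% of the variation in y
- Unexplained (residual): 100% − 60.20% = 39.80%
- Rule of thumb (below 0.3 weak; 0.3 to below 0.7 moderate; 0.7 and above strong) → moderate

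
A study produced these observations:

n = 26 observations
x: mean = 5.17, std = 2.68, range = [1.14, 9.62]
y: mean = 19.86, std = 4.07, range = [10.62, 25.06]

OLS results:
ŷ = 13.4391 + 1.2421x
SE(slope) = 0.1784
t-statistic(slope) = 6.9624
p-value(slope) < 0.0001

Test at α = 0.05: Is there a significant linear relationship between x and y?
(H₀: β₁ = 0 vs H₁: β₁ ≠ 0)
Reject H₀: p-value < 0.0001 < α = 0.05. The linear relationship is significant at the 5% level.

Hypothesis test for the slope coefficient:

H₀: β₁ = 0 (no linear relationship)
H₁: β₁ ≠ 0 (linear relationship exists)

Test statistic: t = β̂₁ / SE(β̂₁) = 1.2421 / 0.1784 = 6.9624

The p-value (<0.0001) is the probability, under H₀, of a t-statistic at least as extreme as |t| = 6.9624 (two-sided, df = n − 2 = 24).

Decision rule: reject H₀ if p-value < α.
p-value < 0.0001 < α = 0.05 → reject H₀.

Conclusion: the linear association between x and y is significant at the 5% level.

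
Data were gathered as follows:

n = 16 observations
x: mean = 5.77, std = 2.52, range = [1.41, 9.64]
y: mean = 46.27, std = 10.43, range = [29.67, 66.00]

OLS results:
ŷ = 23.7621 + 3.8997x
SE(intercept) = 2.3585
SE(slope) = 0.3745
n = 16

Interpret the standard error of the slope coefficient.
The slope 3.8997 is pinned down to within about ±0.3745 (one SE) by these data — relative uncertainty 9.6%, i.e. precise.

SE(β̂₁) = 0.3745 says: if we drew many samples of n = 16 from the same population and refit each time, the fitted slopes would scatter with a standard deviation of roughly 0.3745 around the true β₁.

Relative precision:
- SE / |β̂₁| = 0.3745 / 3.8997 = 9.6%
- Rule of thumb (under 20%: precise; 20% to under 50%: moderately precise; 50% or more: imprecise) → precise

Rough 95% range (±2 SE): 3.8997 ± 0.7490 → (3.1507, 4.6487).

What drives SE(β̂₁): more residual scatter → larger SE; larger n (here n = 16) → smaller SE.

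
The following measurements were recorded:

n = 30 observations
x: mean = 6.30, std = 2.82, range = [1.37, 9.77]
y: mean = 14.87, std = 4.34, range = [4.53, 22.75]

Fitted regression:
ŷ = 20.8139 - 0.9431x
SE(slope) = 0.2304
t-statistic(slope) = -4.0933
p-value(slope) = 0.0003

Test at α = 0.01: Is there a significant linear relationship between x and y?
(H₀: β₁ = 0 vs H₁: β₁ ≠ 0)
p-value = 0.0003 < α = 0.01, so we reject H₀. The relationship is significant.

Hypothesis test for the slope coefficient:

H₀: β₁ = 0 (no linear relationship)
H₁: β₁ ≠ 0 (linear relationship exists)

Test statistic: t = β̂₁ / SE(β̂₁) = -0.9431 / 0.2304 = -4.0933

p = 0.0003: how often a slope estimate this far from 0 (in SE units) would arise by chance if β₁ were truly 0.

Decision rule: reject H₀ if p-value < α.
p-value = 0.0003 < α = 0.01 → reject H₀.

At α = 0.01 the data do provide convincing evidence of a nonzero slope.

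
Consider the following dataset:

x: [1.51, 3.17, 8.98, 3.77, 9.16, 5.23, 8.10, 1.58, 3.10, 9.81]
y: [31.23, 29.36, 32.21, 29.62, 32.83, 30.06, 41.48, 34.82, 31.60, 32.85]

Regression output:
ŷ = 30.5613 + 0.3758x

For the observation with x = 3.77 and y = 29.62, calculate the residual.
Residual = -2.3581

The residual is the difference between the actual value and the predicted value:

Residual = y - ŷ

Step 1: Calculate predicted value
ŷ = 30.5613 + 0.3758 × 3.77
ŷ = 31.9781

Step 2: Calculate residual
Residual = 29.62 - 31.9781
Residual = -2.3581

Sign check: y < ŷ, so the point is below the line and the fit overestimates here.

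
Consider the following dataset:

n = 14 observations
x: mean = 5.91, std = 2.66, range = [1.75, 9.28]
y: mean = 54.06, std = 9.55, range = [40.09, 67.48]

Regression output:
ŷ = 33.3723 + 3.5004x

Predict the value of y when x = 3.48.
ŷ = 45.5537

Plug x = 3.48 into the fitted line:

ŷ = 33.3723 + 3.5004 × 3.48
ŷ = 33.3723 + 12.1814
ŷ = 45.5537

This is the fitted mean response at that x — an individual observation would come with a wider prediction interval.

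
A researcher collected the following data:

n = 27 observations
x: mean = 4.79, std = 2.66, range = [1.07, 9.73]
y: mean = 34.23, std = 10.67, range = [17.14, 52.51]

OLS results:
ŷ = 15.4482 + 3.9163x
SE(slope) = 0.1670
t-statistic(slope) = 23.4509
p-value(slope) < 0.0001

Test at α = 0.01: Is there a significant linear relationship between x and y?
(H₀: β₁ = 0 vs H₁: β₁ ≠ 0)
p-value < 0.0001 < α = 0.01, so we reject H₀. The relationship is significant.

Hypothesis test for the slope coefficient:

H₀: β₁ = 0 (no linear relationship)
H₁: β₁ ≠ 0 (linear relationship exists)

Test statistic: t = β̂₁ / SE(β̂₁) = 3.9163 / 0.1670 = 23.4509

With df = 25, the two-sided p-value for |t| = 23.4509 is <0.0001.

Decision rule: reject H₀ if p-value < α.
p-value < 0.0001 < α = 0.01 → reject H₀.

There is sufficient evidence at the 1% significance level to conclude that a linear relationship exists between x and y.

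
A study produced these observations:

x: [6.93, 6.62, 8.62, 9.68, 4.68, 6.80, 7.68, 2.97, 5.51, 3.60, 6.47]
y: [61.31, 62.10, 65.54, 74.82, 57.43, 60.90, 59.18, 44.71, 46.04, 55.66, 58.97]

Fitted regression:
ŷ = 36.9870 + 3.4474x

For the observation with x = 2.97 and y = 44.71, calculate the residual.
Residual = -2.5158

The residual is the difference between the actual value and the predicted value:

Residual = y - ŷ

Step 1: Calculate predicted value
ŷ = 36.9870 + 3.4474 × 2.97
ŷ = 47.2258

Step 2: Calculate residual
Residual = 44.71 - 47.2258
Residual = -2.5158

Interpretation: the model overestimates the actual value by 2.5158 at this point (negative residual → observation lies below the fitted line).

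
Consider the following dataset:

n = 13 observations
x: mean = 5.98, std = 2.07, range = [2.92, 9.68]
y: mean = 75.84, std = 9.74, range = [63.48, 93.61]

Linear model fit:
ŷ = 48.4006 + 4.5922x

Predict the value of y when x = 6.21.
ŷ = 76.9182

Plug x = 6.21 into the fitted line:

ŷ = 48.4006 + 4.5922 × 6.21
ŷ = 48.4006 + 28.5176
ŷ = 76.9182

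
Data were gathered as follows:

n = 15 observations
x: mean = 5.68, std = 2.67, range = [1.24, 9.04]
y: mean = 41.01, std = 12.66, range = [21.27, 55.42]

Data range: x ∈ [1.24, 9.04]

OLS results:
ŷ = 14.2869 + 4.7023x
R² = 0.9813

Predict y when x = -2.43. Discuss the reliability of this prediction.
ŷ = 2.8603, but this is extrapolation (below the data range [1.24, 9.04]) and may be unreliable.

Prediction calculation:
ŷ = 14.2869 + 4.7023 × (-2.43)
ŷ = 2.8603

Reliability:
- Data range: x ∈ [1.24, 9.04]
- Prediction point: x = -2.43 is 3.67 units below the observed range → this is EXTRAPOLATION, not interpolation

Why that matters here:
- The linear relationship may not hold outside the observed range
- R² describes fit only over the sampled x values; it says nothing about behaviour beyond them
- There are no observations near this x to validate the fitted line there

A defensible statement: 'if the linear trend continued to x = -2.43, y would be about 2.8603' — the premise is untested.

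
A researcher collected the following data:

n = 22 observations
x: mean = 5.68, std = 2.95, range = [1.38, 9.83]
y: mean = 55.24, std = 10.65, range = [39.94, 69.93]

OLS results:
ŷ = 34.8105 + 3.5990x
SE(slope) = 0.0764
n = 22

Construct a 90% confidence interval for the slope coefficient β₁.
The 90% CI for β₁ is (3.4672, 3.7308)

Confidence interval for the slope:

The 90% CI for β₁ is: β̂₁ ± t*(α/2, n-2) × SE(β̂₁)

Step 1: Find critical t-value
- Confidence level = 0.9
- Degrees of freedom = n - 2 = 22 - 2 = 20
- t*(α/2, 20) = 1.7247

Step 2: Calculate margin of error
Margin = 1.7247 × 0.0764 = 0.1318

Step 3: Construct interval
CI = 3.5990 ± 0.1318
CI = (3.4672, 3.7308)

Interpretation: intervals built this way capture the true β₁ in 90% of repeated samples; here the plausible range for the per-unit effect of x on y is 3.4672 to 3.7308.
The interval does not include 0, suggesting a significant linear relationship.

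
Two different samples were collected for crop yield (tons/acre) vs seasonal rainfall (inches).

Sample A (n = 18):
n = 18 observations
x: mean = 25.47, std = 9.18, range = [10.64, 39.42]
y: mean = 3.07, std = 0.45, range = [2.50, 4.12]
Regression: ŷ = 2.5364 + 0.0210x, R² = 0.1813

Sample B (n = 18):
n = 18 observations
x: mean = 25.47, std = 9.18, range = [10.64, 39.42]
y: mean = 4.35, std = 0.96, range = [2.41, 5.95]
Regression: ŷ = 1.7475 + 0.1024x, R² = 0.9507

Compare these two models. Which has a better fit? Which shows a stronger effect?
Model B has the better fit (R² = 0.9507 vs 0.1813). Model B shows the stronger effect (|β₁| = 0.1024 vs 0.0210).

Model Comparison:

Fit — compare R²:
- Model A: R² = 0.1813 → 18.13% of variance in crop yield explained
- Model B: R² = 0.9507 → 95.07% of variance in crop yield explained
- 0.9507 > 0.1813 → Model B has the better fit

Strength of effect — compare |β₁|:
- Model A: β₁ = 0.0210 → predicted crop yield rises 0.0210 tons/acre per additional inch of rainfall
- Model B: β₁ = 0.1024 → predicted crop yield rises 0.1024 tons/acre per additional inch of rainfall
- |0.0210| < |0.1024| → Model B shows the stronger marginal effect

Notes:
- A steeper slope doesn't make a better model if the scatter around the line is large.
- The two samples could reflect different populations, time periods, or measurement quality.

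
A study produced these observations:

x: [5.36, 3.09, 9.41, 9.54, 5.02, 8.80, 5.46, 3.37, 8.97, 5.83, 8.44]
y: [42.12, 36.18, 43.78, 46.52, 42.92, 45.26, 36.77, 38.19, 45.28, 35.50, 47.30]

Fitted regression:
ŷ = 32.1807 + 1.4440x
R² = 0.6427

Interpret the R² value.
About 64.27% of the variability in y is accounted for by the regression on x (R² = 0.6427) — a moderate linear fit.

R² = 1 − SS_res/SS_tot compares the residual scatter to the total scatter of y about its mean.

Here R² = 0.6427:
- Explained: 64.27% of the variation in y
- Unexplained (residual): 100% − 64.27% = 35.73%
- Rule of thumb (below 0.3 weak; 0.3 to below 0.7 moderate; 0.7 and above strong) → moderate

Calculation: R² = 1 − (SS_res / SS_tot), where SS_res is the sum of squared residuals and SS_tot the total sum of squares.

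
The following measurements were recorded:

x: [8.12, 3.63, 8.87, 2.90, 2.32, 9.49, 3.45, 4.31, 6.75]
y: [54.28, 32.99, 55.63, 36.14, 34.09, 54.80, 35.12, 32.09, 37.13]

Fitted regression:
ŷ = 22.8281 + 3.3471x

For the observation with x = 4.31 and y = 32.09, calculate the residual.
Residual = -5.1641

The residual is the difference between the actual value and the predicted value:

Residual = y - ŷ

Step 1: Calculate predicted value
ŷ = 22.8281 + 3.3471 × 4.31
ŷ = 37.2541

Step 2: Calculate residual
Residual = 32.09 - 37.2541
Residual = -5.1641

The residual is negative, so the observed y = 32.09 sits below the regression line (the line overestimates it by 5.1641).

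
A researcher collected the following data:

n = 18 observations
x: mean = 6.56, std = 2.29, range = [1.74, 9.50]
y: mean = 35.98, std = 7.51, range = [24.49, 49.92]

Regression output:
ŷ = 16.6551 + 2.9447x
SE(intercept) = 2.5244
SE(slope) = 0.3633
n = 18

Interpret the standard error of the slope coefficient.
SE(β̂₁) = 0.3633 is the estimated standard deviation of the slope estimate across repeated samples; relative to β̂₁ = 2.9447 that is 12.3%, a precise estimate.

SE(β̂₁) = s / √Sxx, where s is the residual standard deviation and Sxx = Σ(x − x̄)². It is the yardstick for how far β̂₁ = 2.9447 could plausibly be from the true slope.

Relative precision:
- SE / |β̂₁| = 0.3633 / 2.9447 = 12.3%
- Rule of thumb (under 20%: precise; 20% to under 50%: moderately precise; 50% or more: imprecise) → precise

Link to interval estimation: a confidence interval for β₁ is β̂₁ ± t* × 0.3633, so SE sets the half-width per unit of t*.

What drives SE(β̂₁): wider spread of x values → smaller SE.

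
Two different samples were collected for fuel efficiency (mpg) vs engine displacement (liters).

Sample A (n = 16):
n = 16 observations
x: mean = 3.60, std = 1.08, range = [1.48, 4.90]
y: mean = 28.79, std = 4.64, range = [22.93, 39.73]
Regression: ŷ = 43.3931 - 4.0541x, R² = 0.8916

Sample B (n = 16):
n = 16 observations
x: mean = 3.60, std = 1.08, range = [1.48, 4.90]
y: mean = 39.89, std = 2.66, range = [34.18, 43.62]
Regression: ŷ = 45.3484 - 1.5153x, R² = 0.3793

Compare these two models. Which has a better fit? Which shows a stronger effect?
Model A has the better fit (R² = 0.8916 vs 0.3793). Model A shows the stronger effect (|β₁| = 4.0541 vs 1.5153).

Model Comparison:

Fit — compare R²:
- Model A: R² = 0.8916 → 89.16% of variance in fuel efficiency explained
- Model B: R² = 0.3793 → 37.93% of variance in fuel efficiency explained
- 0.8916 > 0.3793 → Model A has the better fit

Which has the larger per-liter effect? (|β₁|)
- Model A: β₁ = -4.0541 → predicted fuel efficiency falls 4.0541 mpg per additional liter of engine displacement
- Model B: β₁ = -1.5153 → predicted fuel efficiency falls 1.5153 mpg per additional liter of engine displacement
- |-4.0541| > |-1.5153| → Model A shows the stronger marginal effect

Notes:
- R² measures how tightly points cluster around the line; β₁ measures how steep the line is — they answer different questions.
- A better fit (higher R²) doesn't necessarily mean a more important relationship.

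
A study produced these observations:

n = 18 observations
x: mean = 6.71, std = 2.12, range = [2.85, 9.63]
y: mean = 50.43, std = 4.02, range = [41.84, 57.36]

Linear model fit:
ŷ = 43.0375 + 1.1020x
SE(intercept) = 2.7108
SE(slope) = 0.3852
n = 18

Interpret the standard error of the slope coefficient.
The slope 1.1020 is pinned down to within about ±0.3852 (one SE) by these data — relative uncertainty 35.0%, i.e. moderately precise.

SE(β̂₁) = s / √Sxx, where s is the residual standard deviation and Sxx = Σ(x − x̄)². It is the yardstick for how far β̂₁ = 1.1020 could plausibly be from the true slope.

Relative precision:
- SE / |β̂₁| = 0.3852 / 1.1020 = 35.0%
- Rule of thumb (under 20%: precise; 20% to under 50%: moderately precise; 50% or more: imprecise) → moderately precise

Rough 95% range (±2 SE): 1.1020 ± 0.7704 → (0.3316, 1.8724).

What drives SE(β̂₁): wider spread of x values → smaller SE.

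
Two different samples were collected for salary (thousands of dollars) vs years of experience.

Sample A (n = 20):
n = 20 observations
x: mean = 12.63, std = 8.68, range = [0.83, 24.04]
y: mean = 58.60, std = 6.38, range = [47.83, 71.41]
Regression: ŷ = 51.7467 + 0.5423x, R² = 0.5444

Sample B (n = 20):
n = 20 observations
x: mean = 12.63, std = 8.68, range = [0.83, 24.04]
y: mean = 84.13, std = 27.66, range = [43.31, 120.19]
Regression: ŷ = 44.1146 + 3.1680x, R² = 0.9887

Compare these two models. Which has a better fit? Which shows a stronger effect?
Model B has the better fit (R² = 0.9887 vs 0.5444). Model B shows the stronger effect (|β₁| = 3.1680 vs 0.5423).

Model Comparison:

Which explains more variance? (R²)
- Model A: R² = 0.5444 → 54.44% of variance in salary explained
- Model B: R² = 0.9887 → 98.87% of variance in salary explained
- 0.9887 > 0.5444 → Model B has the better fit

Effect size (slope magnitude):
- Model A: β₁ = 0.5423 → predicted salary rises 0.5423 thousand dollars per additional year of experience
- Model B: β₁ = 3.1680 → predicted salary rises 3.1680 thousand dollars per additional year of experience
- |0.5423| < |3.1680| → Model B shows the stronger marginal effect

Note: A better fit (higher R²) doesn't necessarily mean a more important relationship.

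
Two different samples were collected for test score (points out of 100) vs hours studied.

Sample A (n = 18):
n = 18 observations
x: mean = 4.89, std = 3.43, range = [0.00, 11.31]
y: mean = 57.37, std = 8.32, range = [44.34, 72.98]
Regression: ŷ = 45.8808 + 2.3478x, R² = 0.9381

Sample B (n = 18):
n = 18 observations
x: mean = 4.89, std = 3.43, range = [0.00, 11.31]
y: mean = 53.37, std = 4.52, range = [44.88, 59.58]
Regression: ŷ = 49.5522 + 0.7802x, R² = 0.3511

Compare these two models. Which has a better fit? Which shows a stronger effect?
Model A has the better fit (R² = 0.9381 vs 0.3511). Model A shows the stronger effect (|β₁| = 2.3478 vs 0.7802).

Model Comparison:

Which explains more variance? (R²)
- Model A: R² = 0.9381 → 93.81% of variance in test score explained
- Model B: R² = 0.3511 → 35.11% of variance in test score explained
- 0.9381 > 0.3511 → Model A has the better fit

Strength of effect — compare |β₁|:
- Model A: β₁ = 2.3478 → predicted test score rises 2.3478 points per additional hour of study time
- Model B: β₁ = 0.7802 → predicted test score rises 0.7802 points per additional hour of study time
- |2.3478| > |0.7802| → Model A shows the stronger marginal effect

Note: A better fit (higher R²) doesn't necessarily mean a more important relationship.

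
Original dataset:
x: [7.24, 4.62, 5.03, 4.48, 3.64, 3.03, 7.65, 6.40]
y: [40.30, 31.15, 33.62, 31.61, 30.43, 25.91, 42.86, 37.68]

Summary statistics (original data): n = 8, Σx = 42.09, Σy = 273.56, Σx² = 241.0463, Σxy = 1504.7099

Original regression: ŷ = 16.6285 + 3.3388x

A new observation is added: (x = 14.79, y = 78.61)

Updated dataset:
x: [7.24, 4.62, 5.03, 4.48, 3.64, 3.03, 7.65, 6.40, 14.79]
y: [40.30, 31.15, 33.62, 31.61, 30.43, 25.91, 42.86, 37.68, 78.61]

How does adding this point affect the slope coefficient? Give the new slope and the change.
The slope changes from 3.3388 to 4.4028 (change of +1.0640, or +31.9%).

The new point has HIGH LEVERAGE: x = 14.79 is far from the original mean x̄ = 42.09/8 ≈ 5.26 (original range [3.03, 7.65]).

Step 1: Update the sums with the new point (n goes from 8 to 9)
Σx  = 42.09 + 14.79 = 56.88
Σy  = 273.56 + 78.61 = 352.17
Σx² = 241.0463 + 14.79² = 241.0463 + 218.7441 = 459.7904
Σxy = 1504.7099 + 14.79×78.61 = 1504.7099 + 1162.6419 = 2667.3518

Step 2: Recompute the slope with b₁ = (nΣxy − ΣxΣy) / (nΣx² − (Σx)²)
Numerator   = 9×2667.3518 − 56.88×352.17 = 24006.1662 − 20031.4296 = 3974.7366
Denominator = 9×459.7904 − 56.88² = 4138.1136 − 3235.3344 = 902.7792
b₁(new) = 3974.7366 / 902.7792 = 4.4028

(Same formula on the original sums: (8×1504.7099 − 42.09×273.56) / (8×241.0463 − 42.09²) = 523.5388 / 156.8023 = 3.3388, matching the given fit.)

Step 3: Change in slope
Δβ₁ = 4.4028 − 3.3388 = +1.0640
Relative change = +1.0640 / 3.3388 × 100% = +31.9%
→ the slope increases when the point is added.

A high-leverage point only changes the slope if it is off the original line; here y = 78.61 is above the original trend, so the slope increases.
In practice: refit with and without it and report both if conclusions differ; examine leverage (hᵢ) and Cook's distance rather than deleting it automatically.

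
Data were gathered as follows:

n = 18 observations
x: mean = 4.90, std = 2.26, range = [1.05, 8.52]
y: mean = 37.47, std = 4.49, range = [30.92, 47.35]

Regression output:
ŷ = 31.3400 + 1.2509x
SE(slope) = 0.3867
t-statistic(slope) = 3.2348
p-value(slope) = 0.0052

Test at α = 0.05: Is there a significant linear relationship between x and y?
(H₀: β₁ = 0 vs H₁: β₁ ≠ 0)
Reject H₀: p-value = 0.0052 < α = 0.05. The linear relationship is significant at the 5% level.

Hypothesis test for the slope coefficient:

H₀: β₁ = 0 (no linear relationship)
H₁: β₁ ≠ 0 (linear relationship exists)

Test statistic: t = β̂₁ / SE(β̂₁) = 1.2509 / 0.3867 = 3.2348

The p-value (0.0052) is the probability, under H₀, of a t-statistic at least as extreme as |t| = 3.2348 (two-sided, df = n − 2 = 16).

Decision rule: reject H₀ if p-value < α.
p-value = 0.0052 < α = 0.05 → reject H₀.

There is sufficient evidence at the 5% significance level to conclude that a linear relationship exists between x and y.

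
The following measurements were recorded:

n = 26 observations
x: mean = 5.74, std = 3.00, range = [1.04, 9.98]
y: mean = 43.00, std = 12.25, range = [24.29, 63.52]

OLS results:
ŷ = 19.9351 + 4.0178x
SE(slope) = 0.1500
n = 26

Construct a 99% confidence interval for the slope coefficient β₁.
The 99% CI for β₁ is (3.5983, 4.4373)

Confidence interval for the slope:

The 99% CI for β₁ is: β̂₁ ± t*(α/2, n-2) × SE(β̂₁)

Step 1: Find critical t-value
- Confidence level = 0.99
- Degrees of freedom = n - 2 = 26 - 2 = 24
- t*(α/2, 24) = 2.7969

Step 2: Calculate margin of error
Margin = 2.7969 × 0.1500 = 0.4195

Step 3: Construct interval
CI = 4.0178 ± 0.4195
CI = (3.5983, 4.4373)

Interpretation: each one-unit increase in x is associated with a change in mean y of between 3.5983 and 4.4373, with 99% confidence.
The interval does not include 0, suggesting a significant linear relationship.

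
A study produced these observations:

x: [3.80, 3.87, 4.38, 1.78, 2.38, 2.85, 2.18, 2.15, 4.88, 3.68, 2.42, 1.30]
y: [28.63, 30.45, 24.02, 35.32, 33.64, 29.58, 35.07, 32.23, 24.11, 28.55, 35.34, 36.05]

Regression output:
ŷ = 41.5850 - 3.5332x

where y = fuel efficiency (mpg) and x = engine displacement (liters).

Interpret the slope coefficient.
For each additional liter of engine displacement, predicted fuel efficiency decreases by approximately 3.5332 mpg.

The slope β₁ = -3.5332 gives the rate at which the fitted fuel efficiency changes with engine displacement.

Interpretation:
- Engine displacement up by 1 liter → predicted fuel efficiency decreases by 3.5332 mpg
- The effect is assumed constant over the observed range of x (linearity)
- The sign (−) gives the direction; the magnitude 3.5332 gives the size of the effect per liter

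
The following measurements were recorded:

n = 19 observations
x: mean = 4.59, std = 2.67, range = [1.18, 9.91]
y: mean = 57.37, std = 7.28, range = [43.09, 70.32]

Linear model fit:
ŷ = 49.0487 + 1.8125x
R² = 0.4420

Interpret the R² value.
About 44.20% of the variability in y is accounted for by the regression on x (R² = 0.4420) — a moderate linear fit.

R² = 1 − SS_res/SS_tot compares the residual scatter to the total scatter of y about its mean.

Here R² = 0.4420:
- Explained: 44.20% of the variation in y
- Unexplained (residual): 100% − 44.20% = 55.80%
- Rule of thumb (below 0.3 weak; 0.3 to below 0.7 moderate; 0.7 and above strong) → moderate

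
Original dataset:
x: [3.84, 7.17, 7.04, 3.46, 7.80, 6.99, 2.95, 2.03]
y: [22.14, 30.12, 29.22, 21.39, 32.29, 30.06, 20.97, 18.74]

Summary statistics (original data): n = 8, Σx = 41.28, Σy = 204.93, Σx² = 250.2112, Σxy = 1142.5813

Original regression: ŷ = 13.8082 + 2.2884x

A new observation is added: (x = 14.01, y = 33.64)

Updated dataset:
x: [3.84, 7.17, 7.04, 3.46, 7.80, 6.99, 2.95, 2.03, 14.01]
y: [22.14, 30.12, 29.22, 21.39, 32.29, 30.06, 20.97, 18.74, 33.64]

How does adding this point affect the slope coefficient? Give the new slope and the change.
New slope β₁ = 1.3879 versus 2.2884 before: a change of -0.9005 (-39.4%).

The new point has HIGH LEVERAGE: x = 14.01 is far from the original mean x̄ = 41.28/8 ≈ 5.16 (original range [2.03, 7.80]).

Step 1: Update the sums with the new point (n goes from 8 to 9)
Σx  = 41.28 + 14.01 = 55.29
Σy  = 204.93 + 33.64 = 238.57
Σx² = 250.2112 + 14.01² = 250.2112 + 196.2801 = 446.4913
Σxy = 1142.5813 + 14.01×33.64 = 1142.5813 + 471.2964 = 1613.8777

Step 2: Recompute the slope with b₁ = (nΣxy − ΣxΣy) / (nΣx² − (Σx)²)
Numerator   = 9×1613.8777 − 55.29×238.57 = 14524.8993 − 13190.5353 = 1334.3640
Denominator = 9×446.4913 − 55.29² = 4018.4217 − 3056.9841 = 961.4376
b₁(new) = 1334.3640 / 961.4376 = 1.3879

(Same formula on the original sums: (8×1142.5813 − 41.28×204.93) / (8×250.2112 − 41.28²) = 681.1400 / 297.6512 = 2.2884, matching the given fit.)

Step 3: Change in slope
Δβ₁ = 1.3879 − 2.2884 = -0.9005
Relative change = -0.9005 / 2.2884 × 100% = -39.4%
→ the slope decreases when the point is added.

Because the point sits below the extension of the original line at a high-leverage x, it tilts the fit down.
In practice: investigate whether it comes from the same population as the rest of the sample; refit with and without it and report both if conclusions differ.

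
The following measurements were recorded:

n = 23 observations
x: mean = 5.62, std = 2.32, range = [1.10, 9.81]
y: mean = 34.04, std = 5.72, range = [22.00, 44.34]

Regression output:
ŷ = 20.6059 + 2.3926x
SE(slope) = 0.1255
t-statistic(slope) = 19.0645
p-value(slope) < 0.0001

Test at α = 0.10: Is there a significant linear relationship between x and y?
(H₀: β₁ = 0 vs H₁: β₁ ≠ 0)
Reject H₀: p-value < 0.0001 < α = 0.10. The linear relationship is significant at the 10% level.

Hypothesis test for the slope coefficient:

H₀: β₁ = 0 (no linear relationship)
H₁: β₁ ≠ 0 (linear relationship exists)

Test statistic: t = β̂₁ / SE(β̂₁) = 2.3926 / 0.1255 = 19.0645

With df = 21, the two-sided p-value for |t| = 19.0645 is <0.0001.

Decision rule: reject H₀ if p-value < α.
p-value < 0.0001 < α = 0.10 → reject H₀.

At α = 0.10 the data do provide convincing evidence of a nonzero slope.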